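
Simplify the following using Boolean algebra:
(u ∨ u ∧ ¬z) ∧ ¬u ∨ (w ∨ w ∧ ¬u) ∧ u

(u ∨ u ∧ ¬z) ∧ ¬u ∨ (w ∨ w ∧ ¬u) ∧ u
= (u ∨ u ∧ ¬z) ∧ ¬u ∨ w ∧ u
= u ∧ ¬u ∨ w ∧ u
= w ∧ u

w ∧ u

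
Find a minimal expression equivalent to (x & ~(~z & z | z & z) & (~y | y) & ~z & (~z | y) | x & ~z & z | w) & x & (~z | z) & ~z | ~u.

x & ~z | ~u

(x & ~(~z & z | z & z) & (~y | y) & ~z & (~z | y) | x & ~z & z | w) & x & (~z | z) & ~z | ~u
= (x & ~z & (~y | y) & ~z & (~z | y) | x & ~z & z | w) & x & (~z | z) & ~z | ~u   (distribution)
= (x & ~z & (~y | y) & ~z & (~z | y) | x & ~z & z | w) & x & ~z | ~u   (complement / identity)
= (x & ~z & ~z & (~z | y) | x & ~z & z | w) & x & ~z | ~u   (complement / identity)
= (x & ~z & ~z | x & ~z & z | w) & x & ~z | ~u   (absorption)
= (x & ~z | w) & x & ~z | ~u   (distribution)
= x & ~z | ~u   (absorption)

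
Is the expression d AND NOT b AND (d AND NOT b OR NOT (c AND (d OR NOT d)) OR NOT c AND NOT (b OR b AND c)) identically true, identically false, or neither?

d AND NOT b AND (d AND NOT b OR NOT (c AND (d OR NOT d)) OR NOT c AND NOT (b OR b AND c))
= d AND NOT b AND (d AND NOT b OR NOT c OR NOT c AND NOT (b OR b AND c))   — complement / identity
= d AND NOT b AND (d AND NOT b OR NOT c OR NOT c AND NOT b)   — absorption
= d AND NOT b AND (d AND NOT b OR NOT c)   — absorption
= d AND NOT b   — absorption
This depends on b, d, so it is not a constant.

neither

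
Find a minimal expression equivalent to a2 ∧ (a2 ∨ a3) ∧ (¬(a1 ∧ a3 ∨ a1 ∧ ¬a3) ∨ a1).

a2

a2 ∧ (a2 ∨ a3) ∧ (¬(a1 ∧ a3 ∨ a1 ∧ ¬a3) ∨ a1)
= a2 ∧ (¬(a1 ∧ a3 ∨ a1 ∧ ¬a3) ∨ a1)
= a2 ∧ (¬a1 ∨ a1)
= a2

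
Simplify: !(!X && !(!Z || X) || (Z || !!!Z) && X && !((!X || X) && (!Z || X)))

!Z || X

!(!X && !(!Z || X) || (Z || !!!Z) && X && !((!X || X) && (!Z || X)))
= !(!X && !(!Z || X) || (Z || !!!Z) && X && !(!Z || X))
= !(!X && !(!Z || X) || (Z || !Z) && X && !(!Z || X))
= !(!X && !(!Z || X) || X && !(!Z || X))
= !!(!Z || X)
= !Z || X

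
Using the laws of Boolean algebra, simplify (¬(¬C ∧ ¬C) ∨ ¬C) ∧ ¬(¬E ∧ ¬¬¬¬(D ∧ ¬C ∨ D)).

(¬(¬C ∧ ¬C) ∨ ¬C) ∧ ¬(¬E ∧ ¬¬¬¬(D ∧ ¬C ∨ D))
= (¬¬C ∨ ¬C) ∧ ¬(¬E ∧ ¬¬¬¬(D ∧ ¬C ∨ D))   (idempotence)
= (¬¬C ∨ ¬C) ∧ ¬(¬E ∧ ¬¬¬¬D)   (absorption)
= (C ∨ ¬C) ∧ ¬(¬E ∧ ¬¬¬¬D)   (double negation)
= (C ∨ ¬C) ∧ ¬(¬E ∧ ¬¬D)   (double negation)
= ¬(¬E ∧ ¬¬D)   (complement / identity)
= E ∨ ¬D   (De Morgan)

E ∨ ¬D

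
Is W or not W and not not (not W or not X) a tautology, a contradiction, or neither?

tautology

W or not W and not not (not W or not X)
= W or not W and (not W or not X)
= W or not W
= True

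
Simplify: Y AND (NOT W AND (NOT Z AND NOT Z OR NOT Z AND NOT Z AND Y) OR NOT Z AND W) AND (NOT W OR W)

Y AND NOT Z

Y AND (NOT W AND (NOT Z AND NOT Z OR NOT Z AND NOT Z AND Y) OR NOT Z AND W) AND (NOT W OR W)
= Y AND (NOT W AND NOT Z AND NOT Z OR NOT Z AND W) AND (NOT W OR W)   [absorption]
= Y AND (NOT W AND NOT Z AND NOT Z OR NOT Z AND W)   [complement / identity]
= Y AND (NOT W AND NOT Z OR NOT Z AND W)   [idempotence]
= Y AND NOT Z   [distribution]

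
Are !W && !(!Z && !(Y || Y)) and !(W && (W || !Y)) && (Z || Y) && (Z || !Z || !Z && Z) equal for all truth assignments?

Yes

E1: !W && !(!Z && !(Y || Y))
    = !W && !(!Z && !Y)
    = !W && (Z || Y)
E2: !(W && (W || !Y)) && (Z || Y) && (Z || !Z || !Z && Z)
    = !(W && (W || !Y)) && (Z || Y) && (Z || !Z)
    = !W && (Z || Y) && (Z || !Z)
    = !W && (Z || Y)
Both reduce to !W && (Z || Y), so they are equivalent.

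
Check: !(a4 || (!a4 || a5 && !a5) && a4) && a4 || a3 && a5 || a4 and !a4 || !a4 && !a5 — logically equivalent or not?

No

E1: !(a4 || (!a4 || a5 && !a5) && a4) && a4 || a3 && a5 || a4
    = !(a4 || !a4 && a4) && a4 || a3 && a5 || a4   — complement / identity
    = !a4 && a4 || a3 && a5 || a4   — complement / identity
    = a3 && a5 || a4   — complement / identity
E2: !a4 || !a4 && !a5
    = !a4   — absorption
These differ: at a3=1, a4=1, a5=0, E1 = 1 but E2 = 0.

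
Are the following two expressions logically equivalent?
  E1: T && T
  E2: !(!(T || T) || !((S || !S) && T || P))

Yes

E1: T && T
    = T   [idempotence]
E2: !(!(T || T) || !((S || !S) && T || P))
    = (T || T) && ((S || !S) && T || P)   [De Morgan]
    = (T || T) && (T || P)   [complement / identity]
    = T || T && P   [distribution]
    = T   [absorption]
Both reduce to T, so they are equivalent.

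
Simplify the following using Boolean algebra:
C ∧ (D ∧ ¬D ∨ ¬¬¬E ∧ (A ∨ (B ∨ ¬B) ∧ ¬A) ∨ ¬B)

C ∧ (D ∧ ¬D ∨ ¬¬¬E ∧ (A ∨ (B ∨ ¬B) ∧ ¬A) ∨ ¬B)
= C ∧ (¬¬¬E ∧ (A ∨ (B ∨ ¬B) ∧ ¬A) ∨ ¬B)   (complement / identity)
= C ∧ (¬¬¬E ∧ (A ∨ ¬A) ∨ ¬B)   (complement / identity)
= C ∧ (¬E ∧ (A ∨ ¬A) ∨ ¬B)   (double negation)
= C ∧ (¬E ∨ ¬B)   (complement / identity)

C ∧ (¬E ∨ ¬B)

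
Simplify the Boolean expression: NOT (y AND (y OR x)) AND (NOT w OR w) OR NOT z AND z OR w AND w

NOT y OR w

NOT (y AND (y OR x)) AND (NOT w OR w) OR NOT z AND z OR w AND w
= NOT y AND (NOT w OR w) OR NOT z AND z OR w AND w   [absorption]
= NOT y AND (NOT w OR w) OR w AND w   [complement / identity]
= NOT y AND (NOT w OR w) OR w   [idempotence]
= NOT y OR w   [complement / identity]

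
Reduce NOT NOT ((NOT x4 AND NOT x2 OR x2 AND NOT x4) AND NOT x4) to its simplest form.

NOT x4

NOT NOT ((NOT x4 AND NOT x2 OR x2 AND NOT x4) AND NOT x4)
= NOT NOT (NOT x4 AND NOT x4)   — distribution
= NOT (x4 OR x4)   — De Morgan
= NOT x4   — idempotence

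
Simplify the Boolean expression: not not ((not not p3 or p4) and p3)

not not ((not not p3 or p4) and p3)
= not not ((p3 or p4) and p3)
= (p3 or p4) and p3
= p3

p3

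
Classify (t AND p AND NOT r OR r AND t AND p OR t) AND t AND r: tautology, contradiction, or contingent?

contingent

(t AND p AND NOT r OR r AND t AND p OR t) AND t AND r
= (t AND p OR t) AND t AND r
= t AND t AND r
= t AND r
This depends on r, t, so it is not a constant.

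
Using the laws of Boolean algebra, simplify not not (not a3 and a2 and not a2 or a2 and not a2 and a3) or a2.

not not (not a3 and a2 and not a2 or a2 and not a2 and a3) or a2
= not a3 and a2 and not a2 or a2 and not a2 and a3 or a2   (double negation)
= a2 and not a2 or a2   (distribution)
= a2   (complement / identity)

a2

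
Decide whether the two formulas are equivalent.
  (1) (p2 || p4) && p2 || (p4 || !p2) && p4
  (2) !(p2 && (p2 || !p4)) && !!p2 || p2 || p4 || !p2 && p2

E1: (p2 || p4) && p2 || (p4 || !p2) && p4
    = p2 || (p4 || !p2) && p4   — absorption
    = p2 || p4   — absorption
E2: !(p2 && (p2 || !p4)) && !!p2 || p2 || p4 || !p2 && p2
    = !(p2 && (p2 || !p4)) && p2 || p2 || p4 || !p2 && p2   — double negation
    = !p2 && p2 || p2 || p4 || !p2 && p2   — absorption
    = p2 || p4 || !p2 && p2   — complement / identity
    = p2 || p4   — complement / identity
Both reduce to p2 || p4, so they are equivalent.

Yes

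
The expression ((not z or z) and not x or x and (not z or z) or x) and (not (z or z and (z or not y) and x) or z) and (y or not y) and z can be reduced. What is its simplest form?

((not z or z) and not x or x and (not z or z) or x) and (not (z or z and (z or not y) and x) or z) and (y or not y) and z
= (not z or z or x) and (not (z or z and (z or not y) and x) or z) and (y or not y) and z   — distribution
= (not z or z or x) and (not (z or z and (z or not y) and x) or z) and z   — complement / identity
= (not z or z or x) and (not (z or z and x) or z) and z   — absorption
= (not z or z or x) and (not z or z) and z   — absorption
= (not z or z) and z   — absorption
= z   — complement / identity

z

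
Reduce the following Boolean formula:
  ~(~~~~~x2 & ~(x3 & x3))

~(~~~~~x2 & ~(x3 & x3))
= ~(~~~~~x2 & ~x3)   — idempotence
= ~~~~x2 | x3   — De Morgan
= ~~x2 | x3   — double negation
= x2 | x3   — double negation

x2 | x3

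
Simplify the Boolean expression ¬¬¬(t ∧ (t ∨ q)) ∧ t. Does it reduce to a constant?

¬¬¬(t ∧ (t ∨ q)) ∧ t
= ¬¬¬t ∧ t   [absorption]
= ¬t ∧ t   [double negation]
= False   [complement]

False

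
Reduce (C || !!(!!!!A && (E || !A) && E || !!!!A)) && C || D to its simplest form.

C || D

(C || !!(!!!!A && (E || !A) && E || !!!!A)) && C || D
= (C || !!(!!!!A && E || !!!!A)) && C || D   — absorption
= (C || !!!!A && E || !!!!A) && C || D   — double negation
= (C || !!!!A) && C || D   — absorption
= (C || !!A) && C || D   — double negation
= (C || A) && C || D   — double negation
= C || D   — absorption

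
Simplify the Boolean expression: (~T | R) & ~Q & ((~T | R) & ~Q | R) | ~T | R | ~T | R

(~T | R) & ~Q & ((~T | R) & ~Q | R) | ~T | R | ~T | R
= (~T | R) & ~Q | ~T | R | ~T | R   (absorption)
= (~T | R) & ~Q | ~T | R   (idempotence)
= ~T | R   (absorption)

~T | R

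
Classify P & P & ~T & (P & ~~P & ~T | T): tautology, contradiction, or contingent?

contingent

P & P & ~T & (P & ~~P & ~T | T)
= P & P & ~T & (P & P & ~T | T)   [double negation]
= P & P & ~T   [absorption]
= P & ~T   [idempotence]
This depends on P, T, so it is not a constant.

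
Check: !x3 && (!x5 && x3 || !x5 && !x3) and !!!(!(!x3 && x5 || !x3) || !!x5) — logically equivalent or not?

E1: !x3 && (!x5 && x3 || !x5 && !x3)
    = !x3 && !x5   [distribution]
E2: !!!(!(!x3 && x5 || !x3) || !!x5)
    = !(!(!x3 && x5 || !x3) || !!x5)   [double negation]
    = !(!!x3 || !!x5)   [absorption]
    = !x3 && !x5   [De Morgan]
Both reduce to !x3 && !x5, so they are equivalent.

Yes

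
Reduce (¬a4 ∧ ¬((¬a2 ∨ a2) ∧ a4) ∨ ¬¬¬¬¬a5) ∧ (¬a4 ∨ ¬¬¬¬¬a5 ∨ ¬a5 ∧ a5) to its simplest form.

¬a4 ∨ ¬a5

(¬a4 ∧ ¬((¬a2 ∨ a2) ∧ a4) ∨ ¬¬¬¬¬a5) ∧ (¬a4 ∨ ¬¬¬¬¬a5 ∨ ¬a5 ∧ a5)
= (¬a4 ∧ ¬a4 ∨ ¬¬¬¬¬a5) ∧ (¬a4 ∨ ¬¬¬¬¬a5 ∨ ¬a5 ∧ a5)   [complement / identity]
= (¬a4 ∨ ¬¬¬¬¬a5) ∧ (¬a4 ∨ ¬¬¬¬¬a5 ∨ ¬a5 ∧ a5)   [idempotence]
= (¬a4 ∨ ¬¬¬¬¬a5) ∧ (¬a4 ∨ ¬¬¬¬¬a5)   [complement / identity]
= ¬a4 ∨ ¬¬¬¬¬a5   [idempotence]
= ¬a4 ∨ ¬¬¬a5   [double negation]
= ¬a4 ∨ ¬a5   [double negation]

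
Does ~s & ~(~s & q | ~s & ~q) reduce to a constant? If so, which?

~s & ~(~s & q | ~s & ~q)
= ~s & ~~s   (distribution)
= ~s & s   (double negation)
= 0   (complement)

yes, False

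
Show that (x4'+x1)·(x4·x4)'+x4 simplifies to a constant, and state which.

(x4'+x1)·(x4·x4)'+x4
= (x4'+x1)·x4'+x4
= x4'+x4
= 1

1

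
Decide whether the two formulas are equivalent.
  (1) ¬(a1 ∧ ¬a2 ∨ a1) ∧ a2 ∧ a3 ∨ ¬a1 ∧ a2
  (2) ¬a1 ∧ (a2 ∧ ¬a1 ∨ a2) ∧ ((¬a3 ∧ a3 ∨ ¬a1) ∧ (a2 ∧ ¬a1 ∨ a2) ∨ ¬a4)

E1: ¬(a1 ∧ ¬a2 ∨ a1) ∧ a2 ∧ a3 ∨ ¬a1 ∧ a2
    = ¬a1 ∧ a2 ∧ a3 ∨ ¬a1 ∧ a2
    = ¬a1 ∧ a2
E2: ¬a1 ∧ (a2 ∧ ¬a1 ∨ a2) ∧ ((¬a3 ∧ a3 ∨ ¬a1) ∧ (a2 ∧ ¬a1 ∨ a2) ∨ ¬a4)
    = ¬a1 ∧ (a2 ∧ ¬a1 ∨ a2) ∧ (¬a1 ∧ (a2 ∧ ¬a1 ∨ a2) ∨ ¬a4)
    = ¬a1 ∧ (a2 ∧ ¬a1 ∨ a2)
    = ¬a1 ∧ a2
Both reduce to ¬a1 ∧ a2, so they are equivalent.

Yes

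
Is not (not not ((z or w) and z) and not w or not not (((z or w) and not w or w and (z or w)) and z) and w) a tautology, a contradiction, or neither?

not (not not ((z or w) and z) and not w or not not (((z or w) and not w or w and (z or w)) and z) and w)
= not (not not ((z or w) and z) and not w or not not ((z or w) and z) and w)   [distribution]
= not not not ((z or w) and z)   [distribution]
= not not not z   [absorption]
= not z   [double negation]
This depends on z, so it is not a constant.

neither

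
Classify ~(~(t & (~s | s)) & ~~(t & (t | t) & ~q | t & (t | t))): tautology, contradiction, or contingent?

tautology

~(~(t & (~s | s)) & ~~(t & (t | t) & ~q | t & (t | t)))
= ~(~(t & (~s | s)) & ~~(t & (t | t)))   (absorption)
= ~(~(t & (~s | s)) & ~~(t & t))   (idempotence)
= t & (~s | s) | ~(t & t)   (De Morgan)
= t | ~(t & t)   (complement / identity)
= t | ~t   (idempotence)
= 1   (complement)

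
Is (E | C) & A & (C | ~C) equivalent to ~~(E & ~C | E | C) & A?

E1: (E | C) & A & (C | ~C)
    = (E | C) & A   [complement / identity]
E2: ~~(E & ~C | E | C) & A
    = ~~(E | C) & A   [absorption]
    = (E | C) & A   [double negation]
Both reduce to (E | C) & A, so they are equivalent.

Yes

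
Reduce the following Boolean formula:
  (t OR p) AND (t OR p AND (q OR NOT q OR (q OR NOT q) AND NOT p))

t OR p

(t OR p) AND (t OR p AND (q OR NOT q OR (q OR NOT q) AND NOT p))
= t OR p AND p AND (q OR NOT q OR (q OR NOT q) AND NOT p)   [distribution]
= t OR p AND p AND (q OR NOT q)   [absorption]
= t OR p AND p   [complement / identity]
= t OR p   [idempotence]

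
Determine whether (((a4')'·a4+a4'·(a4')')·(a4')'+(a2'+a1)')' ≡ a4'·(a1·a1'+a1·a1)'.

No

E1: (((a4')'·a4+a4'·(a4')')·(a4')'+(a2'+a1)')'
    = ((a4')'·(a4')'+(a2'+a1)')'   [distribution]
    = ((a4')'+(a2'+a1)')'   [idempotence]
    = a4'·(a2'+a1)   [De Morgan]
E2: a4'·(a1·a1'+a1·a1)'
    = a4'·a1'   [distribution]
These differ: at a1=1, a2=1, a4=0, E1 = 1 but E2 = 0.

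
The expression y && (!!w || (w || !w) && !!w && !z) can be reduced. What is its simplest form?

y && (!!w || (w || !w) && !!w && !z)
= y && (!!w || !!w && !z)   [complement / identity]
= y && (!!w || w && !z)   [double negation]
= y && (w || w && !z)   [double negation]
= y && w   [absorption]

y && w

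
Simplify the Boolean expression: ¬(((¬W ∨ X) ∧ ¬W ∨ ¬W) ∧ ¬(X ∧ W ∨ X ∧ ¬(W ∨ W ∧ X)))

¬(((¬W ∨ X) ∧ ¬W ∨ ¬W) ∧ ¬(X ∧ W ∨ X ∧ ¬(W ∨ W ∧ X)))
= ¬((¬W ∨ ¬W) ∧ ¬(X ∧ W ∨ X ∧ ¬(W ∨ W ∧ X)))   — absorption
= ¬((¬W ∨ ¬W) ∧ ¬(X ∧ W ∨ X ∧ ¬W))   — absorption
= ¬(¬W ∧ ¬(X ∧ W ∨ X ∧ ¬W))   — idempotence
= W ∨ X ∧ W ∨ X ∧ ¬W   — De Morgan
= W ∨ X   — distribution

W ∨ X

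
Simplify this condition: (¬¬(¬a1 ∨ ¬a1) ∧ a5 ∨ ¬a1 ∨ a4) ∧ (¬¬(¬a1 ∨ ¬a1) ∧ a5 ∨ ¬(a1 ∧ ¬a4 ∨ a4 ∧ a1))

¬a1

(¬¬(¬a1 ∨ ¬a1) ∧ a5 ∨ ¬a1 ∨ a4) ∧ (¬¬(¬a1 ∨ ¬a1) ∧ a5 ∨ ¬(a1 ∧ ¬a4 ∨ a4 ∧ a1))
= (¬¬(¬a1 ∨ ¬a1) ∧ a5 ∨ ¬a1 ∨ a4) ∧ (¬¬(¬a1 ∨ ¬a1) ∧ a5 ∨ ¬a1)   [distribution]
= ¬¬(¬a1 ∨ ¬a1) ∧ a5 ∨ ¬a1   [absorption]
= (¬a1 ∨ ¬a1) ∧ a5 ∨ ¬a1   [double negation]
= ¬a1 ∧ a5 ∨ ¬a1   [idempotence]
= ¬a1   [absorption]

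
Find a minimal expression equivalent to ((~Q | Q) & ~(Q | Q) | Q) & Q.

Q

((~Q | Q) & ~(Q | Q) | Q) & Q
= ((~Q | Q) & ~Q | Q) & Q   — idempotence
= (~Q | Q) & Q   — complement / identity
= Q   — complement / identity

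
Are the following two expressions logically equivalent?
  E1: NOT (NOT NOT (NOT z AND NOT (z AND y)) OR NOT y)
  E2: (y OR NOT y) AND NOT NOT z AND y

Yes

E1: NOT (NOT NOT (NOT z AND NOT (z AND y)) OR NOT y)
    = NOT (NOT (z OR z AND y) OR NOT y)
    = NOT (NOT z OR NOT y)
    = z AND y
E2: (y OR NOT y) AND NOT NOT z AND y
    = (y OR NOT y) AND z AND y
    = z AND y
Both reduce to z AND y, so they are equivalent.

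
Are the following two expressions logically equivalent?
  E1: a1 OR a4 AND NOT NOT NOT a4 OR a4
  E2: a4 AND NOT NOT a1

No

E1: a1 OR a4 AND NOT NOT NOT a4 OR a4
    = a1 OR a4 AND NOT a4 OR a4
    = a1 OR a4
E2: a4 AND NOT NOT a1
    = a4 AND a1
These differ: at a1=1, a4=0, E1 = 1 but E2 = 0.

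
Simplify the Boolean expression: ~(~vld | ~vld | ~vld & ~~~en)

vld

~(~vld | ~vld | ~vld & ~~~en)
= ~(~vld | ~vld | ~vld & ~en)   — double negation
= ~(~vld | ~vld)   — absorption
= ~~vld   — idempotence
= vld   — double negation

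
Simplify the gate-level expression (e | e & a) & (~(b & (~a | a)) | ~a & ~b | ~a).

e & (~b | ~a)

(e | e & a) & (~(b & (~a | a)) | ~a & ~b | ~a)
= e & (~(b & (~a | a)) | ~a & ~b | ~a)   [absorption]
= e & (~(b & (~a | a)) | ~a)   [absorption]
= e & (~b | ~a)   [complement / identity]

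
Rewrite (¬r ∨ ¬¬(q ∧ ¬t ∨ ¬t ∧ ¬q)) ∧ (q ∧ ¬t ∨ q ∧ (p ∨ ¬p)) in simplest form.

(¬r ∨ ¬¬(q ∧ ¬t ∨ ¬t ∧ ¬q)) ∧ (q ∧ ¬t ∨ q ∧ (p ∨ ¬p))
= (¬r ∨ ¬¬¬t) ∧ (q ∧ ¬t ∨ q ∧ (p ∨ ¬p))   [distribution]
= (¬r ∨ ¬¬¬t) ∧ (q ∧ ¬t ∨ q)   [complement / identity]
= (¬r ∨ ¬¬¬t) ∧ q   [absorption]
= (¬r ∨ ¬t) ∧ q   [double negation]

(¬r ∨ ¬t) ∧ q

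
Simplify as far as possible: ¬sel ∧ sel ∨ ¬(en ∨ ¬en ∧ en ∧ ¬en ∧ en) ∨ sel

¬sel ∧ sel ∨ ¬(en ∨ ¬en ∧ en ∧ ¬en ∧ en) ∨ sel
= ¬sel ∧ sel ∨ ¬(en ∨ ¬en ∧ en) ∨ sel   [idempotence]
= ¬(en ∨ ¬en ∧ en) ∨ sel   [complement / identity]
= ¬en ∨ sel   [complement / identity]

¬en ∨ sel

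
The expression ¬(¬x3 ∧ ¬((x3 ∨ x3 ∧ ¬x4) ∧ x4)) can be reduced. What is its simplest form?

x3

¬(¬x3 ∧ ¬((x3 ∨ x3 ∧ ¬x4) ∧ x4))
= ¬(¬x3 ∧ ¬(x3 ∧ x4))   (absorption)
= x3 ∨ x3 ∧ x4   (De Morgan)
= x3   (absorption)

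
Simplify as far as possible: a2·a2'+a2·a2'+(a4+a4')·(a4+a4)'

a4'

a2·a2'+a2·a2'+(a4+a4')·(a4+a4)'
= a2·a2'+(a4+a4')·(a4+a4)'   [complement / identity]
= (a4+a4')·(a4+a4)'   [complement / identity]
= (a4+a4')·a4'   [idempotence]
= a4'   [complement / identity]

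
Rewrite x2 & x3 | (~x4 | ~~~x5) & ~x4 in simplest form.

x2 & x3 | (~x4 | ~~~x5) & ~x4
= x2 & x3 | (~x4 | ~x5) & ~x4   [double negation]
= x2 & x3 | ~x4   [absorption]

x2 & x3 | ~x4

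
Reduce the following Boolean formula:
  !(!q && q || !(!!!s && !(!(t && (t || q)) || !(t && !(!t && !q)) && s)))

!s && t

!(!q && q || !(!!!s && !(!(t && (t || q)) || !(t && !(!t && !q)) && s)))
= !(!q && q || !(!!!s && !(!(t && (t || q)) || !(t && (t || q)) && s)))   [De Morgan]
= !!(!!!s && !(!(t && (t || q)) || !(t && (t || q)) && s))   [complement / identity]
= !!(!!!s && !!(t && (t || q)))   [absorption]
= !(!!s || !(t && (t || q)))   [De Morgan]
= !s && t && (t || q)   [De Morgan]
= !s && t   [absorption]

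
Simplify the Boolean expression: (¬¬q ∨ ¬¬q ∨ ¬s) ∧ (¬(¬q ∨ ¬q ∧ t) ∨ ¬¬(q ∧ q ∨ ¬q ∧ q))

(¬¬q ∨ ¬¬q ∨ ¬s) ∧ (¬(¬q ∨ ¬q ∧ t) ∨ ¬¬(q ∧ q ∨ ¬q ∧ q))
= (¬¬q ∨ ¬¬q ∨ ¬s) ∧ (¬(¬q ∨ ¬q ∧ t) ∨ ¬¬q)   (distribution)
= (¬¬q ∨ ¬¬q ∨ ¬s) ∧ (¬¬q ∨ ¬¬q)   (absorption)
= ¬¬q ∨ ¬¬q   (absorption)
= ¬¬q   (idempotence)
= q   (double negation)

q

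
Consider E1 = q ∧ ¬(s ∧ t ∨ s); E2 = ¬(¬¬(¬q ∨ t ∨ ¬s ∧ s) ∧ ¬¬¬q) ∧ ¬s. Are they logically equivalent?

Yes

E1: q ∧ ¬(s ∧ t ∨ s)
    = q ∧ ¬s
E2: ¬(¬¬(¬q ∨ t ∨ ¬s ∧ s) ∧ ¬¬¬q) ∧ ¬s
    = ¬(¬¬(¬q ∨ t) ∧ ¬¬¬q) ∧ ¬s
    = ¬(¬¬(¬q ∨ t) ∧ ¬q) ∧ ¬s
    = ¬((¬q ∨ t) ∧ ¬q) ∧ ¬s
    = ¬¬q ∧ ¬s
    = q ∧ ¬s
Both reduce to q ∧ ¬s, so they are equivalent.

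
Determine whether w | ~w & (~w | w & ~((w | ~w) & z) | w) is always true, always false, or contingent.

always true

w | ~w & (~w | w & ~((w | ~w) & z) | w)
= w | ~w & (~w | w & ~z | w)   (complement / identity)
= w | ~w & (~w | w)   (absorption)
= w | ~w   (complement / identity)
= 1   (complement)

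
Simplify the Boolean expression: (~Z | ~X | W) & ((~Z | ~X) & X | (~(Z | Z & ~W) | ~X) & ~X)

(~Z | ~X | W) & ((~Z | ~X) & X | (~(Z | Z & ~W) | ~X) & ~X)
= (~Z | ~X | W) & ((~Z | ~X) & X | (~Z | ~X) & ~X)   [absorption]
= (~Z | ~X | W) & (~Z | ~X)   [distribution]
= ~Z | ~X   [absorption]

~Z | ~X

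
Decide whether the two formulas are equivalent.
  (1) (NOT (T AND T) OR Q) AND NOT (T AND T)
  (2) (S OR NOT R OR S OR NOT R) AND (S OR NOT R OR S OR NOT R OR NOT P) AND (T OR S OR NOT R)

No

E1: (NOT (T AND T) OR Q) AND NOT (T AND T)
    = NOT (T AND T)   [absorption]
    = NOT T   [idempotence]
E2: (S OR NOT R OR S OR NOT R) AND (S OR NOT R OR S OR NOT R OR NOT P) AND (T OR S OR NOT R)
    = (S OR NOT R OR S OR NOT R) AND (T OR S OR NOT R)   [absorption]
    = S OR NOT R OR (S OR NOT R) AND T   [distribution]
    = S OR NOT R   [absorption]
These differ: at P=1, Q=0, R=0, S=0, T=1, E1 = 0 but E2 = 1.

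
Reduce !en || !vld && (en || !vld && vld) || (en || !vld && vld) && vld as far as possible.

true

!en || !vld && (en || !vld && vld) || (en || !vld && vld) && vld
= !en || en || !vld && vld   [distribution]
= !en || en   [complement / identity]
= true   [complement]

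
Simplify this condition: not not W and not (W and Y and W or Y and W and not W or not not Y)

W and not Y

not not W and not (W and Y and W or Y and W and not W or not not Y)
= W and not (W and Y and W or Y and W and not W or not not Y)
= W and not (Y and W or not not Y)
= W and not (Y and W or Y)
= W and not Y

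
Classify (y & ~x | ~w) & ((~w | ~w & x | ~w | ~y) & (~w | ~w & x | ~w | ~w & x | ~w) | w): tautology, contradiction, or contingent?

(y & ~x | ~w) & ((~w | ~w & x | ~w | ~y) & (~w | ~w & x | ~w | ~w & x | ~w) | w)
= (y & ~x | ~w) & ((~w | ~w & x | ~w | ~y) & (~w | ~w & x | ~w) | w)   (idempotence)
= (y & ~x | ~w) & (~w | ~w & x | ~w | w)   (absorption)
= (y & ~x | ~w) & (~w | ~w | w)   (absorption)
= (y & ~x | ~w) & (~w | w)   (idempotence)
= y & ~x | ~w   (complement / identity)
This depends on w, x, y, so it is not a constant.

contingent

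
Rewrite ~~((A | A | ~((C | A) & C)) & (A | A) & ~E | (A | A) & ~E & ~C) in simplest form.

A & ~E

~~((A | A | ~((C | A) & C)) & (A | A) & ~E | (A | A) & ~E & ~C)
= ~~((A | A | ~C) & (A | A) & ~E | (A | A) & ~E & ~C)   [absorption]
= ~~((A | A) & ~E | (A | A) & ~E & ~C)   [absorption]
= (A | A) & ~E | (A | A) & ~E & ~C   [double negation]
= (A | A) & ~E   [absorption]
= A & ~E   [idempotence]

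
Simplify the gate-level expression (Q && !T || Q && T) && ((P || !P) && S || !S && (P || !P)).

Q

(Q && !T || Q && T) && ((P || !P) && S || !S && (P || !P))
= (Q && !T || Q && T) && (P || !P)   (distribution)
= Q && !T || Q && T   (complement / identity)
= Q   (distribution)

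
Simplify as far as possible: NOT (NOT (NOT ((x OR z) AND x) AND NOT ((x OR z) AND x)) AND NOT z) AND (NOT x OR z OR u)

NOT (NOT (NOT ((x OR z) AND x) AND NOT ((x OR z) AND x)) AND NOT z) AND (NOT x OR z OR u)
= NOT (NOT NOT ((x OR z) AND x) AND NOT z) AND (NOT x OR z OR u)
= (NOT ((x OR z) AND x) OR z) AND (NOT x OR z OR u)
= (NOT x OR z) AND (NOT x OR z OR u)
= NOT x OR z

NOT x OR z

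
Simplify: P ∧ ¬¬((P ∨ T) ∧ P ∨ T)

P

P ∧ ¬¬((P ∨ T) ∧ P ∨ T)
= P ∧ ((P ∨ T) ∧ P ∨ T)   (double negation)
= P ∧ (P ∨ T)   (absorption)
= P   (absorption)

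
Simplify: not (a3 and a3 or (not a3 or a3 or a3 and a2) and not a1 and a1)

not (a3 and a3 or (not a3 or a3 or a3 and a2) and not a1 and a1)
= not (a3 and a3 or (not a3 or a3) and not a1 and a1)   — absorption
= not (a3 and a3 or not a1 and a1)   — complement / identity
= not (a3 and a3)   — complement / identity
= not a3   — idempotence

not a3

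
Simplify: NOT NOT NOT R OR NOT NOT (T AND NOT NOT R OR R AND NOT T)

TRUE

NOT NOT NOT R OR NOT NOT (T AND NOT NOT R OR R AND NOT T)
= NOT R OR NOT NOT (T AND NOT NOT R OR R AND NOT T)   (double negation)
= NOT R OR NOT NOT (T AND R OR R AND NOT T)   (double negation)
= NOT R OR NOT NOT R   (distribution)
= NOT R OR R   (double negation)
= TRUE   (complement)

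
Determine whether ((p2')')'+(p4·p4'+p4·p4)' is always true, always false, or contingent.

contingent

((p2')')'+(p4·p4'+p4·p4)'
= p2'+(p4·p4'+p4·p4)'
= p2'+p4'
This depends on p2, p4, so it is not a constant.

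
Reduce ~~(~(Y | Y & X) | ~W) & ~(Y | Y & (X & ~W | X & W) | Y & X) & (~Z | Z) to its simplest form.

~Y

~~(~(Y | Y & X) | ~W) & ~(Y | Y & (X & ~W | X & W) | Y & X) & (~Z | Z)
= ~~(~(Y | Y & X) | ~W) & ~(Y | Y & (X & ~W | X & W) | Y & X)
= ~~(~(Y | Y & X) | ~W) & ~(Y | Y & X | Y & X)
= (~(Y | Y & X) | ~W) & ~(Y | Y & X | Y & X)
= (~(Y | Y & X) | ~W) & ~(Y | Y & X)
= ~(Y | Y & X)
= ~Y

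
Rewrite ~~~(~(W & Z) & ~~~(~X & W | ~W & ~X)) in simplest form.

~~~(~(W & Z) & ~~~(~X & W | ~W & ~X))
= ~~~(~(W & Z) & ~~~~X)   (distribution)
= ~~~(~(W & Z) & ~~X)   (double negation)
= ~(~(W & Z) & ~~X)   (double negation)
= W & Z | ~X   (De Morgan)

W & Z | ~X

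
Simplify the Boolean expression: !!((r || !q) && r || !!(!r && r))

!!((r || !q) && r || !!(!r && r))
= (r || !q) && r || !!(!r && r)   — double negation
= (r || !q) && r || !r && r   — double negation
= (r || !q) && r   — complement / identity
= r   — absorption

r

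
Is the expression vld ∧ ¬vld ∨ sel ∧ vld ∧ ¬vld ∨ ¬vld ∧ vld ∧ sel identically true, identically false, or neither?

vld ∧ ¬vld ∨ sel ∧ vld ∧ ¬vld ∨ ¬vld ∧ vld ∧ sel
= vld ∧ ¬vld ∨ (vld ∧ ¬vld ∨ ¬vld ∧ vld) ∧ sel   [distribution]
= vld ∧ ¬vld ∨ vld ∧ ¬vld ∧ sel   [complement / identity]
= vld ∧ ¬vld   [absorption]
= False   [complement]

identically false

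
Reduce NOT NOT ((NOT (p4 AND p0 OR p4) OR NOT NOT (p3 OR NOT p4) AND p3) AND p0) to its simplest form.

NOT NOT ((NOT (p4 AND p0 OR p4) OR NOT NOT (p3 OR NOT p4) AND p3) AND p0)
= NOT NOT ((NOT p4 OR NOT NOT (p3 OR NOT p4) AND p3) AND p0)   (absorption)
= NOT NOT ((NOT p4 OR (p3 OR NOT p4) AND p3) AND p0)   (double negation)
= NOT NOT ((NOT p4 OR p3) AND p0)   (absorption)
= (NOT p4 OR p3) AND p0   (double negation)

(NOT p4 OR p3) AND p0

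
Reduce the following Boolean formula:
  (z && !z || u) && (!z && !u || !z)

u && !z

(z && !z || u) && (!z && !u || !z)
= u && (!z && !u || !z)
= u && !z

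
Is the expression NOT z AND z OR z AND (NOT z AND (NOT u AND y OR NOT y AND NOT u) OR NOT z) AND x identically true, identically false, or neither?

NOT z AND z OR z AND (NOT z AND (NOT u AND y OR NOT y AND NOT u) OR NOT z) AND x
= (NOT z OR (NOT z AND (NOT u AND y OR NOT y AND NOT u) OR NOT z) AND x) AND z   — distribution
= (NOT z OR (NOT z AND NOT u OR NOT z) AND x) AND z   — distribution
= (NOT z OR NOT z AND x) AND z   — absorption
= NOT z AND z   — absorption
= FALSE   — complement

identically false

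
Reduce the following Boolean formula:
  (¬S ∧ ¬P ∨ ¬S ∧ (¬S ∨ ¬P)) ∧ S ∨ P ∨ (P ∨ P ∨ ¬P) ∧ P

P

(¬S ∧ ¬P ∨ ¬S ∧ (¬S ∨ ¬P)) ∧ S ∨ P ∨ (P ∨ P ∨ ¬P) ∧ P
= (¬S ∧ ¬P ∨ ¬S ∧ (¬S ∨ ¬P)) ∧ S ∨ P ∨ (P ∨ ¬P) ∧ P   — idempotence
= (¬S ∧ ¬P ∨ ¬S ∧ (¬S ∨ ¬P)) ∧ S ∨ P ∨ P   — complement / identity
= (¬S ∧ ¬P ∨ ¬S) ∧ S ∨ P ∨ P   — absorption
= ¬S ∧ S ∨ P ∨ P   — absorption
= P ∨ P   — complement / identity
= P   — idempotence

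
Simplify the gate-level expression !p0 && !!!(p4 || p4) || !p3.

!p0 && !p4 || !p3

!p0 && !!!(p4 || p4) || !p3
= !p0 && !(p4 || p4) || !p3   (double negation)
= !p0 && !p4 || !p3   (idempotence)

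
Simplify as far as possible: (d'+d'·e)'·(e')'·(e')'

(d'+d'·e)'·(e')'·(e')'
= (d')'·(e')'·(e')'
= (d')'·(e')'
= d·(e')'
= d·e

d·e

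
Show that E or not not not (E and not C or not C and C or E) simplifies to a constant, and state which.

True

E or not not not (E and not C or not C and C or E)
= E or not (E and not C or not C and C or E)
= E or not (E and not C or E)
= E or not E
= True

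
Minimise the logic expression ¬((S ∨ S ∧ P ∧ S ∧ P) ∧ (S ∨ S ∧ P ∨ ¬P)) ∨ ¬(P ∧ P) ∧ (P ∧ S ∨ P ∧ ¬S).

¬S

¬((S ∨ S ∧ P ∧ S ∧ P) ∧ (S ∨ S ∧ P ∨ ¬P)) ∨ ¬(P ∧ P) ∧ (P ∧ S ∨ P ∧ ¬S)
= ¬((S ∨ S ∧ P ∧ S ∧ P) ∧ (S ∨ S ∧ P ∨ ¬P)) ∨ ¬(P ∧ P) ∧ P   — distribution
= ¬((S ∨ S ∧ P) ∧ (S ∨ S ∧ P ∨ ¬P)) ∨ ¬(P ∧ P) ∧ P   — idempotence
= ¬(S ∨ S ∧ P) ∨ ¬(P ∧ P) ∧ P   — absorption
= ¬(S ∨ S ∧ P) ∨ ¬P ∧ P   — idempotence
= ¬(S ∨ S ∧ P)   — complement / identity
= ¬S   — absorption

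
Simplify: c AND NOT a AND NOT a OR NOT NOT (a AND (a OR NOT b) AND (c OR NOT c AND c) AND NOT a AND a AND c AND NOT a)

c AND NOT a

c AND NOT a AND NOT a OR NOT NOT (a AND (a OR NOT b) AND (c OR NOT c AND c) AND NOT a AND a AND c AND NOT a)
= c AND NOT a AND NOT a OR NOT NOT (a AND (a OR NOT b) AND c AND NOT a AND a AND c AND NOT a)   — complement / identity
= c AND NOT a AND NOT a OR NOT NOT (a AND c AND NOT a AND a AND c AND NOT a)   — absorption
= c AND NOT a AND NOT a OR a AND c AND NOT a AND a AND c AND NOT a   — double negation
= c AND NOT a AND NOT a OR a AND c AND NOT a   — idempotence
= c AND NOT a   — distribution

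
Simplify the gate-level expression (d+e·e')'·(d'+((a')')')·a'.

d'·a'

(d+e·e')'·(d'+((a')')')·a'
= (d+e·e')'·(d'+a')·a'   (double negation)
= d'·(d'+a')·a'   (complement / identity)
= d'·a'   (absorption)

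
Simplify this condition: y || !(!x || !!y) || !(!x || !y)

y || !(!x || !!y) || !(!x || !y)
= y || x && !y || !(!x || !y)
= y || x && !y || x && y
= y || x

y || x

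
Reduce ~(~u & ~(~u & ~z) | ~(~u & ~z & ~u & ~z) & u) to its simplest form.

~u & ~z

~(~u & ~(~u & ~z) | ~(~u & ~z & ~u & ~z) & u)
= ~(~u & ~(~u & ~z) | ~(~u & ~z) & u)   (idempotence)
= ~~(~u & ~z)   (distribution)
= ~u & ~z   (double negation)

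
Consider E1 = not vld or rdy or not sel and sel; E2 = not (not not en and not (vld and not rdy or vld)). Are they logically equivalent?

No

E1: not vld or rdy or not sel and sel
    = not vld or rdy
E2: not (not not en and not (vld and not rdy or vld))
    = not en or vld and not rdy or vld
    = not en or vld
These differ: at en=1, rdy=1, sel=0, vld=0, E1 = 1 but E2 = 0.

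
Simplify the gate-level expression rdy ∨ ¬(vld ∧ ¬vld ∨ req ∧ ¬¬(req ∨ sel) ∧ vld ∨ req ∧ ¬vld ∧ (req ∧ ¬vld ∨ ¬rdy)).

rdy ∨ ¬(vld ∧ ¬vld ∨ req ∧ ¬¬(req ∨ sel) ∧ vld ∨ req ∧ ¬vld ∧ (req ∧ ¬vld ∨ ¬rdy))
= rdy ∨ ¬(vld ∧ ¬vld ∨ req ∧ ¬¬(req ∨ sel) ∧ vld ∨ req ∧ ¬vld)   [absorption]
= rdy ∨ ¬(vld ∧ ¬vld ∨ req ∧ (req ∨ sel) ∧ vld ∨ req ∧ ¬vld)   [double negation]
= rdy ∨ ¬(vld ∧ ¬vld ∨ req ∧ vld ∨ req ∧ ¬vld)   [absorption]
= rdy ∨ ¬(req ∧ vld ∨ req ∧ ¬vld)   [complement / identity]
= rdy ∨ ¬req   [distribution]

rdy ∨ ¬req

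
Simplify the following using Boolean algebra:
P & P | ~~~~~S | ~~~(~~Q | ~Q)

P & P | ~~~~~S | ~~~(~~Q | ~Q)
= P & P | ~~~~~S | ~~(~Q & Q)   [De Morgan]
= P | ~~~~~S | ~~(~Q & Q)   [idempotence]
= P | ~~~S | ~~(~Q & Q)   [double negation]
= P | ~~~S | ~Q & Q   [double negation]
= P | ~S | ~Q & Q   [double negation]
= P | ~S   [complement / identity]

P | ~S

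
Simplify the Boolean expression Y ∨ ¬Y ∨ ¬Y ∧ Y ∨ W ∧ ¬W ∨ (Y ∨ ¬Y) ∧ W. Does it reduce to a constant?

Y ∨ ¬Y ∨ ¬Y ∧ Y ∨ W ∧ ¬W ∨ (Y ∨ ¬Y) ∧ W
= Y ∨ ¬Y ∨ W ∧ ¬W ∨ (Y ∨ ¬Y) ∧ W
= Y ∨ ¬Y ∨ (Y ∨ ¬Y) ∧ W
= Y ∨ ¬Y
= True

True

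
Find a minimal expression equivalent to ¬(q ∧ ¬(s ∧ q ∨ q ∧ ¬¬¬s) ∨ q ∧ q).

¬(q ∧ ¬(s ∧ q ∨ q ∧ ¬¬¬s) ∨ q ∧ q)
= ¬(q ∧ ¬(s ∧ q ∨ q ∧ ¬s) ∨ q ∧ q)
= ¬(q ∧ ¬q ∨ q ∧ q)
= ¬q

¬q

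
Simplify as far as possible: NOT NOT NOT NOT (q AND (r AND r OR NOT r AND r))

q AND r

NOT NOT NOT NOT (q AND (r AND r OR NOT r AND r))
= NOT NOT (q AND (r AND r OR NOT r AND r))   [double negation]
= NOT NOT (q AND r)   [distribution]
= q AND r   [double negation]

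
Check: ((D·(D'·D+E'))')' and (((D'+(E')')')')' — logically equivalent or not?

Yes

E1: ((D·(D'·D+E'))')'
    = ((D·E')')'   — complement / identity
    = D·E'   — double negation
E2: (((D'+(E')')')')'
    = ((D·E')')'   — De Morgan
    = D·E'   — double negation
Both reduce to D·E', so they are equivalent.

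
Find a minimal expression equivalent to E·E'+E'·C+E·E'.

E'·C

E·E'+E'·C+E·E'
= E'·C+E·E'
= E'·C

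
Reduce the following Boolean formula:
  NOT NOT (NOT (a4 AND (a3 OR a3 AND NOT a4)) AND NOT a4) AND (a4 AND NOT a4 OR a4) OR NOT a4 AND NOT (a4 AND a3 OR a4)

NOT NOT (NOT (a4 AND (a3 OR a3 AND NOT a4)) AND NOT a4) AND (a4 AND NOT a4 OR a4) OR NOT a4 AND NOT (a4 AND a3 OR a4)
= NOT NOT (NOT (a4 AND a3) AND NOT a4) AND (a4 AND NOT a4 OR a4) OR NOT a4 AND NOT (a4 AND a3 OR a4)   [absorption]
= NOT (a4 AND a3 OR a4) AND (a4 AND NOT a4 OR a4) OR NOT a4 AND NOT (a4 AND a3 OR a4)   [De Morgan]
= NOT (a4 AND a3 OR a4) AND a4 OR NOT a4 AND NOT (a4 AND a3 OR a4)   [complement / identity]
= NOT (a4 AND a3 OR a4)   [distribution]
= NOT a4   [absorption]

NOT a4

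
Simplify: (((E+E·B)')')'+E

(((E+E·B)')')'+E
= (E+E·B)'+E   (double negation)
= E'+E   (absorption)
= 1   (complement)

1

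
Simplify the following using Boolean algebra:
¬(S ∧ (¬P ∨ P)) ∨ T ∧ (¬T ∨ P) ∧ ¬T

¬(S ∧ (¬P ∨ P)) ∨ T ∧ (¬T ∨ P) ∧ ¬T
= ¬(S ∧ (¬P ∨ P)) ∨ T ∧ ¬T   — absorption
= ¬(S ∧ (¬P ∨ P))   — complement / identity
= ¬S   — complement / identity

¬S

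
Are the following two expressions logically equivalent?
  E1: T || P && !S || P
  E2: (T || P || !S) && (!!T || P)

E1: T || P && !S || P
    = T || P   (absorption)
E2: (T || P || !S) && (!!T || P)
    = (T || P || !S) && (T || P)   (double negation)
    = T || P   (absorption)
Both reduce to T || P, so they are equivalent.

Yes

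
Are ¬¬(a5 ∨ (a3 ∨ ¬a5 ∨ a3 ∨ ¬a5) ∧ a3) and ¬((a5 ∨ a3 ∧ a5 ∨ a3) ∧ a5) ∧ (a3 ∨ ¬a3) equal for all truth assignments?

No

E1: ¬¬(a5 ∨ (a3 ∨ ¬a5 ∨ a3 ∨ ¬a5) ∧ a3)
    = ¬¬(a5 ∨ (a3 ∨ ¬a5) ∧ a3)   [idempotence]
    = a5 ∨ (a3 ∨ ¬a5) ∧ a3   [double negation]
    = a5 ∨ a3   [absorption]
E2: ¬((a5 ∨ a3 ∧ a5 ∨ a3) ∧ a5) ∧ (a3 ∨ ¬a3)
    = ¬((a5 ∨ a3) ∧ a5) ∧ (a3 ∨ ¬a3)   [absorption]
    = ¬((a5 ∨ a3) ∧ a5)   [complement / identity]
    = ¬a5   [absorption]
These differ: at a3=0, a5=1, E1 = 1 but E2 = 0.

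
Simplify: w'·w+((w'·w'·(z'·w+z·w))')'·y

w'·w+((w'·w'·(z'·w+z·w))')'·y
= w'·w+w'·w'·(z'·w+z·w)·y   (double negation)
= w'·w+w'·(z'·w+z·w)·y   (idempotence)
= w'·w+w'·w·y   (distribution)
= w'·w   (absorption)
= 0   (complement)

0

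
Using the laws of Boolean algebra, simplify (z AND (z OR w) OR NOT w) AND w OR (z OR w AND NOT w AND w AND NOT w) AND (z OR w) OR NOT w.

(z AND (z OR w) OR NOT w) AND w OR (z OR w AND NOT w AND w AND NOT w) AND (z OR w) OR NOT w
= (z AND (z OR w) OR NOT w) AND w OR (z OR w AND NOT w) AND (z OR w) OR NOT w   (idempotence)
= (z AND (z OR w) OR NOT w) AND w OR z AND (z OR w) OR NOT w   (complement / identity)
= z AND (z OR w) OR NOT w   (absorption)
= z OR NOT w   (absorption)

z OR NOT w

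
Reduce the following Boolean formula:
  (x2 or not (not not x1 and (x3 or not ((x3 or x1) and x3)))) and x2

x2

(x2 or not (not not x1 and (x3 or not ((x3 or x1) and x3)))) and x2
= (x2 or not (not not x1 and (x3 or not x3))) and x2   [absorption]
= (x2 or not (x1 and (x3 or not x3))) and x2   [double negation]
= (x2 or not x1) and x2   [complement / identity]
= x2   [absorption]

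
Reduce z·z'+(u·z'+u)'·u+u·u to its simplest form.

z·z'+(u·z'+u)'·u+u·u
= z·z'+u'·u+u·u
= u'·u+u·u
= u

u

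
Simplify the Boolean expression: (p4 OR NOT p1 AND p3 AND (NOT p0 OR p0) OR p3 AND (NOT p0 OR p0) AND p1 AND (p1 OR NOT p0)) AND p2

(p4 OR NOT p1 AND p3 AND (NOT p0 OR p0) OR p3 AND (NOT p0 OR p0) AND p1 AND (p1 OR NOT p0)) AND p2
= (p4 OR NOT p1 AND p3 AND (NOT p0 OR p0) OR p3 AND (NOT p0 OR p0) AND p1) AND p2   [absorption]
= (p4 OR p3 AND (NOT p0 OR p0)) AND p2   [distribution]
= (p4 OR p3) AND p2   [complement / identity]

(p4 OR p3) AND p2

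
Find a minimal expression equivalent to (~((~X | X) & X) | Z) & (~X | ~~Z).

~X | Z

(~((~X | X) & X) | Z) & (~X | ~~Z)
= (~X | Z) & (~X | ~~Z)
= (~X | Z) & (~X | Z)
= ~X | Z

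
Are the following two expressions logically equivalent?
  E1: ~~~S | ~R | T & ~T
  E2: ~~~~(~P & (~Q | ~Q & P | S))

E1: ~~~S | ~R | T & ~T
    = ~~~S | ~R   — complement / identity
    = ~S | ~R   — double negation
E2: ~~~~(~P & (~Q | ~Q & P | S))
    = ~~~~(~P & (~Q | S))   — absorption
    = ~~(~P & (~Q | S))   — double negation
    = ~P & (~Q | S)   — double negation
These differ: at P=1, Q=1, R=0, S=0, T=0, E1 = 1 but E2 = 0.

No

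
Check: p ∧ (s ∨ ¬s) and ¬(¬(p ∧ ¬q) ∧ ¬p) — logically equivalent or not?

E1: p ∧ (s ∨ ¬s)
    = p   — complement / identity
E2: ¬(¬(p ∧ ¬q) ∧ ¬p)
    = p ∧ ¬q ∨ p   — De Morgan
    = p   — absorption
Both reduce to p, so they are equivalent.

Yes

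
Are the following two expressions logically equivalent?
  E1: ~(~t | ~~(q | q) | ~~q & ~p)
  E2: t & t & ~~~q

Yes

E1: ~(~t | ~~(q | q) | ~~q & ~p)
    = ~(~t | ~~q | ~~q & ~p)
    = ~(~t | ~~q)
    = t & ~q
E2: t & t & ~~~q
    = t & ~~~q
    = t & ~q
Both reduce to t & ~q, so they are equivalent.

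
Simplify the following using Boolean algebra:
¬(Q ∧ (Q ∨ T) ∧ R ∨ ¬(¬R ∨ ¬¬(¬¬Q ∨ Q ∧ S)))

¬R

¬(Q ∧ (Q ∨ T) ∧ R ∨ ¬(¬R ∨ ¬¬(¬¬Q ∨ Q ∧ S)))
= ¬(Q ∧ (Q ∨ T) ∧ R ∨ ¬(¬R ∨ ¬¬(Q ∨ Q ∧ S)))
= ¬(Q ∧ R ∨ ¬(¬R ∨ ¬¬(Q ∨ Q ∧ S)))
= ¬(Q ∧ R ∨ ¬(¬R ∨ ¬¬Q))
= ¬(Q ∧ R ∨ R ∧ ¬Q)
= ¬R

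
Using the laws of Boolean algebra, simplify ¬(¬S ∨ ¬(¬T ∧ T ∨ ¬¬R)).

S ∧ R

¬(¬S ∨ ¬(¬T ∧ T ∨ ¬¬R))
= S ∧ (¬T ∧ T ∨ ¬¬R)
= S ∧ ¬¬R
= S ∧ R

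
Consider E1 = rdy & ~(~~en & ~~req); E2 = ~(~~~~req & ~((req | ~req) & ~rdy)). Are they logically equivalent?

No

E1: rdy & ~(~~en & ~~req)
    = rdy & (~en | ~req)   [De Morgan]
E2: ~(~~~~req & ~((req | ~req) & ~rdy))
    = ~(~~req & ~((req | ~req) & ~rdy))   [double negation]
    = ~(~~req & ~~rdy)   [complement / identity]
    = ~req | ~rdy   [De Morgan]
These differ: at en=1, rdy=0, req=1, E1 = 0 but E2 = 1.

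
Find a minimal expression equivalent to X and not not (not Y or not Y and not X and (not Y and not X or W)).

X and not Y

X and not not (not Y or not Y and not X and (not Y and not X or W))
= X and not not (not Y or not Y and not X)   — absorption
= X and (not Y or not Y and not X)   — double negation
= X and not Y   — absorption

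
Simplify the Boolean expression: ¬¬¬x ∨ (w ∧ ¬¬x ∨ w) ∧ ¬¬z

¬x ∨ w ∧ z

¬¬¬x ∨ (w ∧ ¬¬x ∨ w) ∧ ¬¬z
= ¬x ∨ (w ∧ ¬¬x ∨ w) ∧ ¬¬z
= ¬x ∨ (w ∧ x ∨ w) ∧ ¬¬z
= ¬x ∨ w ∧ ¬¬z
= ¬x ∨ w ∧ z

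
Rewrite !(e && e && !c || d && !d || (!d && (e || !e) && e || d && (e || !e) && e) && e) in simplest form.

!(e && e && !c || d && !d || (!d && (e || !e) && e || d && (e || !e) && e) && e)
= !(e && e && !c || (!d && (e || !e) && e || d && (e || !e) && e) && e)
= !(e && e && !c || (e || !e) && e && e)
= !(e && e && !c || e && e)
= !(e && e)
= !e

!e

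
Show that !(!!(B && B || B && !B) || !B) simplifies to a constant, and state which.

!(!!(B && B || B && !B) || !B)
= !(B && B || B && !B) && B   (De Morgan)
= !B && B   (distribution)
= false   (complement)

false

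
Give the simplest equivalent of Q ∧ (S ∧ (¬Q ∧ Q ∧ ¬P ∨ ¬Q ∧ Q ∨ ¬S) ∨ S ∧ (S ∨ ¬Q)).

Q ∧ S

Q ∧ (S ∧ (¬Q ∧ Q ∧ ¬P ∨ ¬Q ∧ Q ∨ ¬S) ∨ S ∧ (S ∨ ¬Q))
= Q ∧ (S ∧ (¬Q ∧ Q ∨ ¬S) ∨ S ∧ (S ∨ ¬Q))   — absorption
= Q ∧ (S ∧ ¬S ∨ S ∧ (S ∨ ¬Q))   — complement / identity
= Q ∧ (S ∧ ¬S ∨ S)   — absorption
= Q ∧ S   — complement / identity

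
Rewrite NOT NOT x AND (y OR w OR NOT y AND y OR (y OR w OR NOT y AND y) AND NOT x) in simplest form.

NOT NOT x AND (y OR w OR NOT y AND y OR (y OR w OR NOT y AND y) AND NOT x)
= NOT NOT x AND (y OR w OR NOT y AND y)   (absorption)
= NOT NOT x AND (y OR w)   (complement / identity)
= x AND (y OR w)   (double negation)

x AND (y OR w)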